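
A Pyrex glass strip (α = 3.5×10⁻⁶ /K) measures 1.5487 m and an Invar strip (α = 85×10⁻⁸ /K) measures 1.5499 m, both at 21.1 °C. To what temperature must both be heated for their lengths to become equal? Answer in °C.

Equal length when α₁L₁ΔT − α₂L₂ΔT = L₂ − L₁ = 1.20×10⁻³ m
α₁L₁ = 5.42045×10⁻⁶, α₂L₂ = 1.317415×10⁻⁶ → Δ(αL) = 4.103035×10⁻⁶ m/K
ΔT = 1.20×10⁻³ / 4.103035×10⁻⁶ = 292.466 K, so T = 21.1 + 292.466 = 313.566 °C

T = 313.6 °C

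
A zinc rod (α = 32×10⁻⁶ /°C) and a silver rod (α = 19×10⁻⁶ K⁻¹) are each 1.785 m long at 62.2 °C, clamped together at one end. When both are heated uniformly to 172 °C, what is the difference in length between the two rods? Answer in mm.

ΔT = 109.8 K
zinc: ΔL = 32×10⁻⁶ × 1.785 m × 109.8 = 6.2718×10⁻³ m = 6.2718 mm
silver: ΔL = 19×10⁻⁶ × 1.785 m × 109.8 = 3.7239×10⁻³ m = 3.7239 mm
difference = 6.2718 − 3.7239 = 2.5479 mm

2.55 mm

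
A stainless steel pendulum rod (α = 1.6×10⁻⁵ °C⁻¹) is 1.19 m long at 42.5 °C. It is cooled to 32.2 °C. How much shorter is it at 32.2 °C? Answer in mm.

ΔL = 0.196 mm

|ΔT| = |32.2 − 42.5| = 10.3 K
ΔL = αL₀ΔT = (1.6×10⁻⁵)(1.19)(10.3) = 1.96×10⁻⁴ m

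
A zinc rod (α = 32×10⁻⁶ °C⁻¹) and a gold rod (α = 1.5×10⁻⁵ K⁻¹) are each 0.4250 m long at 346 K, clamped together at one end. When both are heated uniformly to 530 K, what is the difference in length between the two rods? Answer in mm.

1.33 mm

ΔT = 184 K
zinc: ΔL = 32×10⁻⁶ × 0.4250 m × 184 = 2.5024×10⁻³ m = 2.5024 mm
gold: ΔL = 1.5×10⁻⁵ × 0.4250 m × 184 = 1.1730×10⁻³ m = 1.1730 mm
difference = 2.5024 − 1.1730 = 1.3294 mm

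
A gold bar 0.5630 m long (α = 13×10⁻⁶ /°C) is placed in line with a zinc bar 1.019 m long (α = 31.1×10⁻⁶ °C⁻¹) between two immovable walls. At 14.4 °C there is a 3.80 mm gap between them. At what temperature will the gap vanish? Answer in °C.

Gap closes when ΔL₁ + ΔL₂ = 3.80 mm = 3.80×10⁻³ m
(α₁L₁ + α₂L₂)ΔT = g
α₁L₁ + α₂L₂ = 13×10⁻⁶×0.5630 + 31.1×10⁻⁶×1.019 = 3.90099×10⁻⁵ m/K
ΔT = 3.80×10⁻³ / 3.90099×10⁻⁵ = 97.41 K
T = 14.4 + 97.41 = 111.81 °C

T = 112 °C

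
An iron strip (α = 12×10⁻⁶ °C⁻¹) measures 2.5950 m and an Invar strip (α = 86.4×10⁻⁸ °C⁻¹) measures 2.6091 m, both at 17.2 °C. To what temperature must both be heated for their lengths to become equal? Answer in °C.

T = 505.3 °C

L₁(1 + α₁ΔT) = L₂(1 + α₂ΔT) ⇒ ΔT = (L₂ − L₁)/(α₁L₁ − α₂L₂)
L₂ − L₁ = 2.6091 − 2.5950 = 1.41×10⁻² m
α₁L₁ − α₂L₂ = 12×10⁻⁶×2.5950 − 86.4×10⁻⁸×2.6091 = 2.88857376×10⁻⁵ m/K
ΔT = 1.41×10⁻² / 2.88857376×10⁻⁵ = 488.130 K
T = 17.2 + 488.130 = 505.330 °C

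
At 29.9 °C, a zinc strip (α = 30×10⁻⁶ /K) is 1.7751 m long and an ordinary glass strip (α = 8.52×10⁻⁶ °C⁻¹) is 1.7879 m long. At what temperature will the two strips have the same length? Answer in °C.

T = 366.6 °C

Equal length when α₁L₁ΔT − α₂L₂ΔT = L₂ − L₁ = 1.28×10⁻² m
α₁L₁ = 5.3253×10⁻⁵, α₂L₂ = 1.5232908×10⁻⁵ → Δ(αL) = 3.8020092×10⁻⁵ m/K
ΔT = 1.28×10⁻² / 3.8020092×10⁻⁵ = 336.664 K, so T = 29.9 + 336.664 = 366.564 °C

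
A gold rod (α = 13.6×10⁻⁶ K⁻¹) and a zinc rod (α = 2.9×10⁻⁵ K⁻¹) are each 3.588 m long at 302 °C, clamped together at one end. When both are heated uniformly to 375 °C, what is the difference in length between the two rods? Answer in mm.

ΔT = 73 K
gold: ΔL = 13.6×10⁻⁶ × 3.588 m × 73 = 3.5622×10⁻³ m = 3.5622 mm
zinc: ΔL = 2.9×10⁻⁵ × 3.588 m × 73 = 7.5958×10⁻³ m = 7.5958 mm
difference = 7.5958 − 3.5622 = 4.0336 mm

4.03 mm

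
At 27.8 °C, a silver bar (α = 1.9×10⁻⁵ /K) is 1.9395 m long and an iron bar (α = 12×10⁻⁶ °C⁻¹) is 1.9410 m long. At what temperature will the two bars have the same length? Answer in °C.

Equal length when α₁L₁ΔT − α₂L₂ΔT = L₂ − L₁ = 1.50×10⁻³ m
α₁L₁ = 3.68505×10⁻⁵, α₂L₂ = 2.3292×10⁻⁵ → Δ(αL) = 1.35585×10⁻⁵ m/K
ΔT = 1.50×10⁻³ / 1.35585×10⁻⁵ = 110.632 K, so T = 27.8 + 110.632 = 138.432 °C

T = 138.4 °C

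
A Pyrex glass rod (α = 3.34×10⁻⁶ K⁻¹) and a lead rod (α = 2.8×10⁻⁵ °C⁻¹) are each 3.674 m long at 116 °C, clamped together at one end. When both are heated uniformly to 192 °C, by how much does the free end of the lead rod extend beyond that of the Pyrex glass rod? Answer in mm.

ΔT = 76 K
Pyrex glass: ΔL = 3.34×10⁻⁶ × 3.674 m × 76 = 9.3261×10⁻⁴ m = 0.93261 mm
lead: ΔL = 2.8×10⁻⁵ × 3.674 m × 76 = 7.8183×10⁻³ m = 7.8183 mm
difference = 7.8183 − 0.93261 = 6.88569 mm

6.89 mm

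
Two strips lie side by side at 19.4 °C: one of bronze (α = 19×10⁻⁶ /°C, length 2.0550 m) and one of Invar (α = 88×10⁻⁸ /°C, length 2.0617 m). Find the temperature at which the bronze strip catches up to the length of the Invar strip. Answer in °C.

L₁(1 + α₁ΔT) = L₂(1 + α₂ΔT) ⇒ ΔT = (L₂ − L₁)/(α₁L₁ − α₂L₂)
L₂ − L₁ = 2.0617 − 2.0550 = 6.70×10⁻³ m
α₁L₁ − α₂L₂ = 19×10⁻⁶×2.0550 − 88×10⁻⁸×2.0617 = 3.7230704×10⁻⁵ m/K
ΔT = 6.70×10⁻³ / 3.7230704×10⁻⁵ = 179.959 K
T = 19.4 + 179.959 = 199.359 °C

T = 199.4 °C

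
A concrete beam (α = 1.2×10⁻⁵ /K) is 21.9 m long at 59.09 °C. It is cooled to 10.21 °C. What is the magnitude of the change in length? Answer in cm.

|ΔT| = |10.21 − 59.09| = 48.88 K
ΔL = αL₀ΔT = (1.2×10⁻⁵)(21.9)(48.88) = 1.28×10⁻² m

ΔL = 1.28 cm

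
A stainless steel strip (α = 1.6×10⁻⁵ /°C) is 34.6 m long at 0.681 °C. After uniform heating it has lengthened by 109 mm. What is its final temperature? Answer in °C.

ΔL = αL₀ΔT ⇒ ΔT = ΔL / (αL₀)
ΔT = 109×10⁻³ m / (1.6×10⁻⁵ × 34.6 m) = 196.893 K
T = 0.681 + 196.893 = 197.574 °C

T = 198 °C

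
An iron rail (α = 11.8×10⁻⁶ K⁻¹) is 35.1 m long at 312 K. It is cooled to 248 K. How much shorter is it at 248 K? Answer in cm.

ΔL = 2.65 cm

|ΔT| = |248 − 312| = 64 K
ΔL = αL₀ΔT = (11.8×10⁻⁶)(35.1)(64) = 2.65×10⁻² m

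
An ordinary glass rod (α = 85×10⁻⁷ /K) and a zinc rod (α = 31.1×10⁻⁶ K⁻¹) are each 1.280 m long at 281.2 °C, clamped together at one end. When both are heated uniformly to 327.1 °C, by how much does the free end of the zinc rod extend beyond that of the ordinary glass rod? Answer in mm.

1.33 mm

ΔT = 45.9 K
ordinary glass: ΔL = 85×10⁻⁷ × 1.280 m × 45.9 = 4.9939×10⁻⁴ m = 0.49939 mm
zinc: ΔL = 31.1×10⁻⁶ × 1.280 m × 45.9 = 1.8272×10⁻³ m = 1.8272 mm
difference = 1.8272 − 0.49939 = 1.32781 mm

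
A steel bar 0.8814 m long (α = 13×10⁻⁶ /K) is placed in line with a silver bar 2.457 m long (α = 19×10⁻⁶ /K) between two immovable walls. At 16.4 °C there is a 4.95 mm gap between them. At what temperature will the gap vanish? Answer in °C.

α₁L₁ = 1.14582×10⁻⁵ m/K, α₂L₂ = 4.6683×10⁻⁵ m/K → total 5.81412×10⁻⁵ m/K
ΔT = g/(α₁L₁+α₂L₂) = 4.95×10⁻³ / 5.81412×10⁻⁵ = 85.14 K
T = 16.4 + 85.14 = 101.54 °C

T = 102 °C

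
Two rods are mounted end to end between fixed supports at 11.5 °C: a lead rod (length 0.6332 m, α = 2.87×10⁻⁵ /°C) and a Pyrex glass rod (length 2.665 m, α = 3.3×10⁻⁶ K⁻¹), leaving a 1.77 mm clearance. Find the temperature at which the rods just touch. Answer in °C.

T = 77.1 °C

α₁L₁ = 1.817284×10⁻⁵ m/K, α₂L₂ = 8.7945×10⁻⁶ m/K → total 2.696734×10⁻⁵ m/K
ΔT = g/(α₁L₁+α₂L₂) = 1.77×10⁻³ / 2.696734×10⁻⁵ = 65.635 K
T = 11.5 + 65.635 = 77.135 °C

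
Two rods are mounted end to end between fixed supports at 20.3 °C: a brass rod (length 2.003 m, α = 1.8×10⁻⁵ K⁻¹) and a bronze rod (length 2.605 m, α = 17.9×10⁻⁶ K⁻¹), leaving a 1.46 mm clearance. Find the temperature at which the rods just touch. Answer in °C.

α₁L₁ = 3.6054×10⁻⁵ m/K, α₂L₂ = 4.66295×10⁻⁵ m/K → total 8.26835×10⁻⁵ m/K
ΔT = g/(α₁L₁+α₂L₂) = 1.46×10⁻³ / 8.26835×10⁻⁵ = 17.658 K
T = 20.3 + 17.658 = 37.958 °C

T = 38.0 °C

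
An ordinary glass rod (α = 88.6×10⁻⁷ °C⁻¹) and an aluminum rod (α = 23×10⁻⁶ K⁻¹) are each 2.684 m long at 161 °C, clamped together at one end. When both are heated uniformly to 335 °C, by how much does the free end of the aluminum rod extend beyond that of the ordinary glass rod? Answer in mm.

6.60 mm

ΔT = 174 K
ordinary glass: ΔL = 88.6×10⁻⁷ × 2.684 m × 174 = 4.1378×10⁻³ m = 4.1378 mm
aluminum: ΔL = 23×10⁻⁶ × 2.684 m × 174 = 1.0741×10⁻² m = 10.741 mm
difference = 10.741 − 4.1378 = 6.6032 mm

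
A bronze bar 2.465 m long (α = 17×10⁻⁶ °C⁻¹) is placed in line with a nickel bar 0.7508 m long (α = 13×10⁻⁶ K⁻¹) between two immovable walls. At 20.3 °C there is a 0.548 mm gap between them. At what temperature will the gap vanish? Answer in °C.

T = 30.9 °C

α₁L₁ = 4.1905×10⁻⁵ m/K, α₂L₂ = 9.7604×10⁻⁶ m/K → total 5.16654×10⁻⁵ m/K
ΔT = g/(α₁L₁+α₂L₂) = 5.48×10⁻⁴ / 5.16654×10⁻⁵ = 10.607 K
T = 20.3 + 10.607 = 30.907 °C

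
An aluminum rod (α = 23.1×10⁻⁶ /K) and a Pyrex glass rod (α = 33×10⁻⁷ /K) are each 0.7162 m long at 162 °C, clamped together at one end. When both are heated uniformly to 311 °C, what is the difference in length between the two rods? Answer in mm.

ΔT = 149 K
aluminum: ΔL = 23.1×10⁻⁶ × 0.7162 m × 149 = 2.4651×10⁻³ m = 2.4651 mm
Pyrex glass: ΔL = 33×10⁻⁷ × 0.7162 m × 149 = 3.5216×10⁻⁴ m = 0.35216 mm
difference = 2.4651 − 0.35216 = 2.11294 mm

2.11 mm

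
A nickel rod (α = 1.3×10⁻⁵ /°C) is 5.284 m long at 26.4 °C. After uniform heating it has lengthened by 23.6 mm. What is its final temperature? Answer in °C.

T = 370 °C

ΔL = αL₀ΔT ⇒ ΔT = ΔL / (αL₀)
ΔT = 23.6×10⁻³ m / (1.3×10⁻⁵ × 5.284 m) = 343.56 K
T = 26.4 + 343.56 = 369.96 °C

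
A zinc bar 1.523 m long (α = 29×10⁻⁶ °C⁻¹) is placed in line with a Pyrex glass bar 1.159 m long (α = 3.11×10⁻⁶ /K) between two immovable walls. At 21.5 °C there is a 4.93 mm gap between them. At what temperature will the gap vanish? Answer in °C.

Gap closes when ΔL₁ + ΔL₂ = 4.93 mm = 4.93×10⁻³ m
(α₁L₁ + α₂L₂)ΔT = g
α₁L₁ + α₂L₂ = 29×10⁻⁶×1.523 + 3.11×10⁻⁶×1.159 = 4.777149×10⁻⁵ m/K
ΔT = 4.93×10⁻³ / 4.777149×10⁻⁵ = 103.20 K
T = 21.5 + 103.20 = 124.70 °C

T = 125 °C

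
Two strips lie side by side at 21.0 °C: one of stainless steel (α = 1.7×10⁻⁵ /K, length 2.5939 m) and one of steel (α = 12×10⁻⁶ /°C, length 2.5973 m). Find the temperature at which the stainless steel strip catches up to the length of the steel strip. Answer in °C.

T = 284.0 °C

Equal length when α₁L₁ΔT − α₂L₂ΔT = L₂ − L₁ = 3.40×10⁻³ m
α₁L₁ = 4.40963×10⁻⁵, α₂L₂ = 3.11676×10⁻⁵ → Δ(αL) = 1.29287×10⁻⁵ m/K
ΔT = 3.40×10⁻³ / 1.29287×10⁻⁵ = 262.981 K, so T = 21.0 + 262.981 = 283.981 °C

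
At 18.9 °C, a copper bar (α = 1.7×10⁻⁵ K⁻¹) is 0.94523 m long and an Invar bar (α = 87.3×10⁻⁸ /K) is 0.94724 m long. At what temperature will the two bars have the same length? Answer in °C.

L₁(1 + α₁ΔT) = L₂(1 + α₂ΔT) ⇒ ΔT = (L₂ − L₁)/(α₁L₁ − α₂L₂)
L₂ − L₁ = 0.94724 − 0.94523 = 2.01×10⁻³ m
α₁L₁ − α₂L₂ = 1.7×10⁻⁵×0.94523 − 87.3×10⁻⁸×0.94724 = 1.524196948×10⁻⁵ m/K
ΔT = 2.01×10⁻³ / 1.524196948×10⁻⁵ = 131.873 K
T = 18.9 + 131.873 = 150.773 °C

T = 150.8 °C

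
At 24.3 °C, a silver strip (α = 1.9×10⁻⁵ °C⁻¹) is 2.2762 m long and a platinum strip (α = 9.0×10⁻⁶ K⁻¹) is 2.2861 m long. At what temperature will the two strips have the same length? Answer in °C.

T = 460.9 °C

Equal length when α₁L₁ΔT − α₂L₂ΔT = L₂ − L₁ = 9.90×10⁻³ m
α₁L₁ = 4.32478×10⁻⁵, α₂L₂ = 2.05749×10⁻⁵ → Δ(αL) = 2.26729×10⁻⁵ m/K
ΔT = 9.90×10⁻³ / 2.26729×10⁻⁵ = 436.645 K, so T = 24.3 + 436.645 = 460.945 °C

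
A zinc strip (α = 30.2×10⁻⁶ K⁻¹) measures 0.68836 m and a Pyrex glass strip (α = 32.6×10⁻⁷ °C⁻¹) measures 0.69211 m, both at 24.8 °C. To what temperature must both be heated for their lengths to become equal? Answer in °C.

L₁(1 + α₁ΔT) = L₂(1 + α₂ΔT) ⇒ ΔT = (L₂ − L₁)/(α₁L₁ − α₂L₂)
L₂ − L₁ = 0.69211 − 0.68836 = 3.75×10⁻³ m
α₁L₁ − α₂L₂ = 30.2×10⁻⁶×0.68836 − 32.6×10⁻⁷×0.69211 = 1.85321934×10⁻⁵ m/K
ΔT = 3.75×10⁻³ / 1.85321934×10⁻⁵ = 202.351 K
T = 24.8 + 202.351 = 227.151 °C

T = 227.2 °C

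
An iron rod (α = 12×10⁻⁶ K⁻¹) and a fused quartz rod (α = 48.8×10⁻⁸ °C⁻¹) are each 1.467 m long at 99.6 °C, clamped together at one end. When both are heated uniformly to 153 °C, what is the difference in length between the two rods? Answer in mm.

ΔT = 53.4 K
iron: ΔL = 12×10⁻⁶ × 1.467 m × 53.4 = 9.4005×10⁻⁴ m = 0.94005 mm
fused quartz: ΔL = 48.8×10⁻⁸ × 1.467 m × 53.4 = 3.8229×10⁻⁵ m = 0.038229 mm
difference = 0.94005 − 0.038229 = 0.901821 mm

0.902 mm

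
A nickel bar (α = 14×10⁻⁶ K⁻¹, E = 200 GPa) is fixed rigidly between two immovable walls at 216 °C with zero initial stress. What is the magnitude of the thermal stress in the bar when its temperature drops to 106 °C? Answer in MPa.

Fully constrained: the free strain ε = αΔT is blocked, so σ = Eε = EαΔT.
|ΔT| = 110 K
σ = 200×10⁹ × 14×10⁻⁶ × 110 = 3.08×10⁸ Pa

σ = 308 MPa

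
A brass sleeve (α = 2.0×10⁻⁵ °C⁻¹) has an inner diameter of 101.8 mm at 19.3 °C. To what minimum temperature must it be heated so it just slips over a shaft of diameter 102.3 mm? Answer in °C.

T = 265 °C

Required Δd = 102.3 − 101.8 = 0.5 mm
Δd = αd₀ΔT ⇒ ΔT = Δd/(αd₀) = 0.5 / (2.0×10⁻⁵ × 101.8) = 245.58 K
T_min = 19.3 + 245.58 = 264.88 °C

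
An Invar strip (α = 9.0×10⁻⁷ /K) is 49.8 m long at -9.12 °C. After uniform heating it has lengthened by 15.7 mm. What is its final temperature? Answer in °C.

T = 341 °C

ΔL = αL₀ΔT ⇒ ΔT = ΔL / (αL₀)
ΔT = 15.7×10⁻³ m / (9.0×10⁻⁷ × 49.8 m) = 350.29 K
T = -9.12 + 350.29 = 341.17 °C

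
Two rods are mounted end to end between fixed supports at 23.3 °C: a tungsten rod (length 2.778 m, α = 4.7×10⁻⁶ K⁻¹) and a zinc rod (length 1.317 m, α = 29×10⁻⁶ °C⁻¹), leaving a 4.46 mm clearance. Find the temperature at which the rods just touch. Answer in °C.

α₁L₁ = 1.30566×10⁻⁵ m/K, α₂L₂ = 3.8193×10⁻⁵ m/K → total 5.12496×10⁻⁵ m/K
ΔT = g/(α₁L₁+α₂L₂) = 4.46×10⁻³ / 5.12496×10⁻⁵ = 87.03 K
T = 23.3 + 87.03 = 110.33 °C

T = 110 °C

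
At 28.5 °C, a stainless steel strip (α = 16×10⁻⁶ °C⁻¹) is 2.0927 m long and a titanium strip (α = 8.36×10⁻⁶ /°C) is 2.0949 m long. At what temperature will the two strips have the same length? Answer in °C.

T = 166.3 °C

L₁(1 + α₁ΔT) = L₂(1 + α₂ΔT) ⇒ ΔT = (L₂ − L₁)/(α₁L₁ − α₂L₂)
L₂ − L₁ = 2.0949 − 2.0927 = 2.20×10⁻³ m
α₁L₁ − α₂L₂ = 16×10⁻⁶×2.0927 − 8.36×10⁻⁶×2.0949 = 1.5969836×10⁻⁵ m/K
ΔT = 2.20×10⁻³ / 1.5969836×10⁻⁵ = 137.760 K
T = 28.5 + 137.760 = 166.260 °C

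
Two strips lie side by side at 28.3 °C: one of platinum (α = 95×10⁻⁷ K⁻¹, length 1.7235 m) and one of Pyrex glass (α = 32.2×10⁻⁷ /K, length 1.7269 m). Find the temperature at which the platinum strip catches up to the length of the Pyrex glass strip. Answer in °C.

L₁(1 + α₁ΔT) = L₂(1 + α₂ΔT) ⇒ ΔT = (L₂ − L₁)/(α₁L₁ − α₂L₂)
L₂ − L₁ = 1.7269 − 1.7235 = 3.40×10⁻³ m
α₁L₁ − α₂L₂ = 95×10⁻⁷×1.7235 − 32.2×10⁻⁷×1.7269 = 1.0812632×10⁻⁵ m/K
ΔT = 3.40×10⁻³ / 1.0812632×10⁻⁵ = 314.447 K
T = 28.3 + 314.447 = 342.747 °C

T = 342.7 °C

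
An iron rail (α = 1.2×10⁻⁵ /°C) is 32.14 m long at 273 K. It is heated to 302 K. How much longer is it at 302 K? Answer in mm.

ΔL = 11.2 mm

|ΔT| = |302 − 273| = 29 K
ΔL = αL₀ΔT = (1.2×10⁻⁵)(32.14)(29) = 1.12×10⁻² m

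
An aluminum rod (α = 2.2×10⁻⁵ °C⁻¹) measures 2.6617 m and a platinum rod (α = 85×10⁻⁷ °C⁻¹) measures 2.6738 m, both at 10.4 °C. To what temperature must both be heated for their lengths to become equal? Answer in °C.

T = 348.1 °C

L₁(1 + α₁ΔT) = L₂(1 + α₂ΔT) ⇒ ΔT = (L₂ − L₁)/(α₁L₁ − α₂L₂)
L₂ − L₁ = 2.6738 − 2.6617 = 1.21×10⁻² m
α₁L₁ − α₂L₂ = 2.2×10⁻⁵×2.6617 − 85×10⁻⁷×2.6738 = 3.58301×10⁻⁵ m/K
ΔT = 1.21×10⁻² / 3.58301×10⁻⁵ = 337.705 K
T = 10.4 + 337.705 = 348.105 °C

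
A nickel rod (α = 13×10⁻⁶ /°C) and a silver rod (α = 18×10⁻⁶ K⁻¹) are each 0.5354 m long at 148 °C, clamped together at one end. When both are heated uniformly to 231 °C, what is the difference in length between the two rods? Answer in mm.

0.222 mm

ΔT = 83 K
nickel: ΔL = 13×10⁻⁶ × 0.5354 m × 83 = 5.7770×10⁻⁴ m = 0.57770 mm
silver: ΔL = 18×10⁻⁶ × 0.5354 m × 83 = 7.9989×10⁻⁴ m = 0.79989 mm
difference = 0.79989 − 0.57770 = 0.22219 mm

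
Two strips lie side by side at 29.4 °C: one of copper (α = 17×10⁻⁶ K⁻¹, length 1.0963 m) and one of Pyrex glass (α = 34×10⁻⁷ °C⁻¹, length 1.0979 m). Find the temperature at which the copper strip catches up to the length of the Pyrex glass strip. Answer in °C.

Equal length when α₁L₁ΔT − α₂L₂ΔT = L₂ − L₁ = 1.60×10⁻³ m
α₁L₁ = 1.86371×10⁻⁵, α₂L₂ = 3.73286×10⁻⁶ → Δ(αL) = 1.490424×10⁻⁵ m/K
ΔT = 1.60×10⁻³ / 1.490424×10⁻⁵ = 107.352 K, so T = 29.4 + 107.352 = 136.752 °C

T = 136.8 °C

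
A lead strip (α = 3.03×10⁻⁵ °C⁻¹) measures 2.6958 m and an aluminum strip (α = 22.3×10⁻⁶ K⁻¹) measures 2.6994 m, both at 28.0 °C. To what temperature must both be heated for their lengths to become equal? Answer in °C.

Equal length when α₁L₁ΔT − α₂L₂ΔT = L₂ − L₁ = 3.60×10⁻³ m
α₁L₁ = 8.168274×10⁻⁵, α₂L₂ = 6.019662×10⁻⁵ → Δ(αL) = 2.148612×10⁻⁵ m/K
ΔT = 3.60×10⁻³ / 2.148612×10⁻⁵ = 167.550 K, so T = 28.0 + 167.550 = 195.550 °C

T = 195.6 °C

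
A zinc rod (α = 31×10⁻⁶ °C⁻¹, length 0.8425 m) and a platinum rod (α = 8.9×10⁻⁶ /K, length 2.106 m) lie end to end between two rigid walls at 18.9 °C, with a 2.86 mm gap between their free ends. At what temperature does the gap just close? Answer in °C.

T = 82.7 °C

α₁L₁ = 2.61175×10⁻⁵ m/K, α₂L₂ = 1.87434×10⁻⁵ m/K → total 4.48609×10⁻⁵ m/K
ΔT = g/(α₁L₁+α₂L₂) = 2.86×10⁻³ / 4.48609×10⁻⁵ = 63.753 K
T = 18.9 + 63.753 = 82.653 °C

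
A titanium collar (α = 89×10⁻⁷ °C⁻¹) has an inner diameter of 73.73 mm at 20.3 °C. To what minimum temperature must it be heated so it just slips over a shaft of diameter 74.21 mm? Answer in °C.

T = 752 °C

Required Δd = 74.21 − 73.73 = 0.48 mm
Δd = αd₀ΔT ⇒ ΔT = Δd/(αd₀) = 0.48 / (89×10⁻⁷ × 73.73) = 731.49 K
T_min = 20.3 + 731.49 = 751.79 °C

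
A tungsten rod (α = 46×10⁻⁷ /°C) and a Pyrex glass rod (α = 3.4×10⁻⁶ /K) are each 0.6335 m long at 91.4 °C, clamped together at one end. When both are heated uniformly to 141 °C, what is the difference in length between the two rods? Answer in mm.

0.0377 mm

ΔT = 49.6 K
tungsten: ΔL = 46×10⁻⁷ × 0.6335 m × 49.6 = 1.4454×10⁻⁴ m = 0.14454 mm
Pyrex glass: ΔL = 3.4×10⁻⁶ × 0.6335 m × 49.6 = 1.0683×10⁻⁴ m = 0.10683 mm
difference = 0.14454 − 0.10683 = 0.03771 mm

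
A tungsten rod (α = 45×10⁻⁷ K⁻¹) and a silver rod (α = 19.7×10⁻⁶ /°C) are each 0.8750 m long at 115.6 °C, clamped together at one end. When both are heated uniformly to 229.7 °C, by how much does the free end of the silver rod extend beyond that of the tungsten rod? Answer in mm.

ΔT = 114.1 K
tungsten: ΔL = 45×10⁻⁷ × 0.8750 m × 114.1 = 4.4927×10⁻⁴ m = 0.44927 mm
silver: ΔL = 19.7×10⁻⁶ × 0.8750 m × 114.1 = 1.9668×10⁻³ m = 1.9668 mm
difference = 1.9668 − 0.44927 = 1.51753 mm

1.52 mm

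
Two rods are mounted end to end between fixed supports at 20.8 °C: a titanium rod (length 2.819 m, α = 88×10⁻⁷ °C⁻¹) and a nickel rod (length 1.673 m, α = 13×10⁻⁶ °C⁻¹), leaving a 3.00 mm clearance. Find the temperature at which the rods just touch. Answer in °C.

α₁L₁ = 2.48072×10⁻⁵ m/K, α₂L₂ = 2.1749×10⁻⁵ m/K → total 4.65562×10⁻⁵ m/K
ΔT = g/(α₁L₁+α₂L₂) = 3.00×10⁻³ / 4.65562×10⁻⁵ = 64.438 K
T = 20.8 + 64.438 = 85.238 °C

T = 85.2 °C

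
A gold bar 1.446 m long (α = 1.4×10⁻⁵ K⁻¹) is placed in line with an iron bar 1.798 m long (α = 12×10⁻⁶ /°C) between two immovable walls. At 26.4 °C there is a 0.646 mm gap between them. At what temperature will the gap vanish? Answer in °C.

Gap closes when ΔL₁ + ΔL₂ = 0.646 mm = 6.46×10⁻⁴ m
(α₁L₁ + α₂L₂)ΔT = g
α₁L₁ + α₂L₂ = 1.4×10⁻⁵×1.446 + 12×10⁻⁶×1.798 = 4.182×10⁻⁵ m/K
ΔT = 6.46×10⁻⁴ / 4.182×10⁻⁵ = 15.447 K
T = 26.4 + 15.447 = 41.847 °C

T = 41.8 °C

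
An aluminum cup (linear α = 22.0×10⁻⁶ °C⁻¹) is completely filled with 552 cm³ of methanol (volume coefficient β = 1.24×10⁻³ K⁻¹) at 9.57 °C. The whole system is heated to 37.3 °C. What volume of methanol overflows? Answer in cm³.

18.0 cm³

The cup also expands: β_container ≈ 3α = 6.6×10⁻⁵ /K
Net overflow = V₀(β_liq − 3α_cont)ΔT
β − 3α = 1.24×10⁻³ − 6.6×10⁻⁵ = 1.174×10⁻³ /K; ΔT = 27.73 K
ΔV = 552 × 1.174×10⁻³ × 27.73 = 18.0 cm³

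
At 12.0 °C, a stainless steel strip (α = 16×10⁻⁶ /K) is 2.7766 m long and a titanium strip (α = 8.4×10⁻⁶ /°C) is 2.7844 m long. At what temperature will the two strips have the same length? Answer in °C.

T = 382.8 °C

Equal length when α₁L₁ΔT − α₂L₂ΔT = L₂ − L₁ = 7.80×10⁻³ m
α₁L₁ = 4.44256×10⁻⁵, α₂L₂ = 2.338896×10⁻⁵ → Δ(αL) = 2.103664×10⁻⁵ m/K
ΔT = 7.80×10⁻³ / 2.103664×10⁻⁵ = 370.782 K, so T = 12.0 + 370.782 = 382.782 °C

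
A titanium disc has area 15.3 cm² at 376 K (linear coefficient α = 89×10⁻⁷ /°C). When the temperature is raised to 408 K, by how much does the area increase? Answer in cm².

Area coefficient ≈ 2α; |ΔT| = 32 K
ΔA = 2αA₀ΔT = 2(89×10⁻⁷)(15.3)(32) = 8.71×10⁻³ cm²

ΔA = 0.00871 cm²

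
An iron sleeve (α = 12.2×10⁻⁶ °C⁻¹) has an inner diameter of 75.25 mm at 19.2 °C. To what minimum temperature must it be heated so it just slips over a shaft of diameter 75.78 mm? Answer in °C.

T = 597 °C

Required Δd = 75.78 − 75.25 = 0.53 mm
Δd = αd₀ΔT ⇒ ΔT = Δd/(αd₀) = 0.53 / (12.2×10⁻⁶ × 75.25) = 577.31 K
T_min = 19.2 + 577.31 = 596.51 °C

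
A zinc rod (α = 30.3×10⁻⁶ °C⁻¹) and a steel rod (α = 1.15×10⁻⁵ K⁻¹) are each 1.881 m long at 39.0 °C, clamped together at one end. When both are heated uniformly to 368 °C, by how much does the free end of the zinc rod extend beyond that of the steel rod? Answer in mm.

ΔT = 329.0 K
zinc: ΔL = 30.3×10⁻⁶ × 1.881 m × 329.0 = 1.8751×10⁻² m = 18.751 mm
steel: ΔL = 1.15×10⁻⁵ × 1.881 m × 329.0 = 7.1168×10⁻³ m = 7.1168 mm
difference = 18.751 − 7.1168 = 11.6342 mm

11.6 mm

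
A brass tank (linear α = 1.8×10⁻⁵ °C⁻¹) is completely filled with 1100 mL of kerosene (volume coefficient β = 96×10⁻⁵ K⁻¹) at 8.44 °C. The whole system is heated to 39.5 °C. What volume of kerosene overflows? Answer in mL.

The tank also expands: β_container ≈ 3α = 5.4×10⁻⁵ /K
Net overflow = V₀(β_liq − 3α_cont)ΔT
β − 3α = 9.60×10⁻⁴ − 5.4×10⁻⁵ = 9.06×10⁻⁴ /K; ΔT = 31.06 K
ΔV = 1100 × 9.06×10⁻⁴ × 31.06 = 31.0 mL

31.0 mL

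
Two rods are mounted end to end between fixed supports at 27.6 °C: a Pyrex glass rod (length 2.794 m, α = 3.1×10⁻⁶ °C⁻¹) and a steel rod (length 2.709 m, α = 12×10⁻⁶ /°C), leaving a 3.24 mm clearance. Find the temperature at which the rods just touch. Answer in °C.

Gap closes when ΔL₁ + ΔL₂ = 3.24 mm = 3.24×10⁻³ m
(α₁L₁ + α₂L₂)ΔT = g
α₁L₁ + α₂L₂ = 3.1×10⁻⁶×2.794 + 12×10⁻⁶×2.709 = 4.11694×10⁻⁵ m/K
ΔT = 3.24×10⁻³ / 4.11694×10⁻⁵ = 78.70 K
T = 27.6 + 78.70 = 106.30 °C

T = 106 °C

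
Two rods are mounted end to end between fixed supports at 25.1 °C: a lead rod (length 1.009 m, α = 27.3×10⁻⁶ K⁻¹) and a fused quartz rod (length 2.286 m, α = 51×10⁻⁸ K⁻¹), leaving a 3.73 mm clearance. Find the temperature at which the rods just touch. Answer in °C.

α₁L₁ = 2.75457×10⁻⁵ m/K, α₂L₂ = 1.16586×10⁻⁶ m/K → total 2.871156×10⁻⁵ m/K
ΔT = g/(α₁L₁+α₂L₂) = 3.73×10⁻³ / 2.871156×10⁻⁵ = 129.91 K
T = 25.1 + 129.91 = 155.01 °C

T = 155 °C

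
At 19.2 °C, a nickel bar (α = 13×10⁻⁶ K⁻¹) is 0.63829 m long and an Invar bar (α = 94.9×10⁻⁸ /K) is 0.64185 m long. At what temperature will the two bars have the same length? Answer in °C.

Equal length when α₁L₁ΔT − α₂L₂ΔT = L₂ − L₁ = 3.56×10⁻³ m
α₁L₁ = 8.29777×10⁻⁶, α₂L₂ = 6.0911565×10⁻⁷ → Δ(αL) = 7.68865435×10⁻⁶ m/K
ΔT = 3.56×10⁻³ / 7.68865435×10⁻⁶ = 463.020 K, so T = 19.2 + 463.020 = 482.220 °C

T = 482.2 °C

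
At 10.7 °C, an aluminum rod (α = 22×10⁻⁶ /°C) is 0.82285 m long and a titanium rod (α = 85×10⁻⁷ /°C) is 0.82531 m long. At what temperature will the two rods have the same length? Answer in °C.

L₁(1 + α₁ΔT) = L₂(1 + α₂ΔT) ⇒ ΔT = (L₂ − L₁)/(α₁L₁ − α₂L₂)
L₂ − L₁ = 0.82531 − 0.82285 = 2.46×10⁻³ m
α₁L₁ − α₂L₂ = 22×10⁻⁶×0.82285 − 85×10⁻⁷×0.82531 = 1.1087565×10⁻⁵ m/K
ΔT = 2.46×10⁻³ / 1.1087565×10⁻⁵ = 221.870 K
T = 10.7 + 221.870 = 232.570 °C

T = 232.6 °C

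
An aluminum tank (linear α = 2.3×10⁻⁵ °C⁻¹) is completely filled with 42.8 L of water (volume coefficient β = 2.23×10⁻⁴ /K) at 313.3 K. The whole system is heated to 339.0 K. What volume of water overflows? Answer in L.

0.169 L

The tank also expands: β_container ≈ 3α = 6.9×10⁻⁵ /K
Net overflow = V₀(β_liq − 3α_cont)ΔT
β − 3α = 2.23×10⁻⁴ − 6.9×10⁻⁵ = 1.54×10⁻⁴ /K; ΔT = 25.7 K
ΔV = 42.8 × 1.54×10⁻⁴ × 25.7 = 0.169 L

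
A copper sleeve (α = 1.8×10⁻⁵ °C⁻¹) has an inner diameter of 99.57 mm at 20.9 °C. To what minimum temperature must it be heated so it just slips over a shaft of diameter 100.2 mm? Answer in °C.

Required Δd = 100.2 − 99.57 = 0.63 mm
Δd = αd₀ΔT ⇒ ΔT = Δd/(αd₀) = 0.63 / (1.8×10⁻⁵ × 99.57) = 351.51 K
T_min = 20.9 + 351.51 = 372.41 °C

T = 372 °C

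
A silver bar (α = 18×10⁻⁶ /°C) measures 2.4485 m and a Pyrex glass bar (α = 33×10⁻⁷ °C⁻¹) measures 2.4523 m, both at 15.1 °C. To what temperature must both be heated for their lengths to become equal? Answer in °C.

T = 120.7 °C

Equal length when α₁L₁ΔT − α₂L₂ΔT = L₂ − L₁ = 3.80×10⁻³ m
α₁L₁ = 4.4073×10⁻⁵, α₂L₂ = 8.09259×10⁻⁶ → Δ(αL) = 3.598041×10⁻⁵ m/K
ΔT = 3.80×10⁻³ / 3.598041×10⁻⁵ = 105.613 K, so T = 15.1 + 105.613 = 120.713 °C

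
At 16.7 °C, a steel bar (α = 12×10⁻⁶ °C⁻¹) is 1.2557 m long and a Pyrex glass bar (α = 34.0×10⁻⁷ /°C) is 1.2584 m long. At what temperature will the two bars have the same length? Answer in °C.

L₁(1 + α₁ΔT) = L₂(1 + α₂ΔT) ⇒ ΔT = (L₂ − L₁)/(α₁L₁ − α₂L₂)
L₂ − L₁ = 1.2584 − 1.2557 = 2.70×10⁻³ m
α₁L₁ − α₂L₂ = 12×10⁻⁶×1.2557 − 34.0×10⁻⁷×1.2584 = 1.078984×10⁻⁵ m/K
ΔT = 2.70×10⁻³ / 1.078984×10⁻⁵ = 250.235 K
T = 16.7 + 250.235 = 266.935 °C

T = 266.9 °C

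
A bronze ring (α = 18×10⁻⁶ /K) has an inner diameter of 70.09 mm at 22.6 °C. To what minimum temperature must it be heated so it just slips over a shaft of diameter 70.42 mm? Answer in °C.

T = 284 °C

Required Δd = 70.42 − 70.09 = 0.33 mm
Δd = αd₀ΔT ⇒ ΔT = Δd/(αd₀) = 0.33 / (18×10⁻⁶ × 70.09) = 261.57 K
T_min = 22.6 + 261.57 = 284.17 °C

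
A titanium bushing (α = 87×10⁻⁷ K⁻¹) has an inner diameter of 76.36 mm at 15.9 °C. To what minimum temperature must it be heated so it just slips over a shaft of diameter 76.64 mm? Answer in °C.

T = 437 °C

Required Δd = 76.64 − 76.36 = 0.28 mm
Δd = αd₀ΔT ⇒ ΔT = Δd/(αd₀) = 0.28 / (87×10⁻⁷ × 76.36) = 421.48 K
T_min = 15.9 + 421.48 = 437.38 °C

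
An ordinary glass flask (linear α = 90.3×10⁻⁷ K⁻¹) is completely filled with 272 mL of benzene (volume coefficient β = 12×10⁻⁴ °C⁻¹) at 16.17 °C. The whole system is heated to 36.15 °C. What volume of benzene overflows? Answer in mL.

The flask also expands: β_container ≈ 3α = 2.709×10⁻⁵ /K
Net overflow = V₀(β_liq − 3α_cont)ΔT
β − 3α = 1.20×10⁻³ − 2.709×10⁻⁵ = 1.17291×10⁻³ /K; ΔT = 19.98 K
ΔV = 272 × 1.17291×10⁻³ × 19.98 = 6.37 mL

6.37 mL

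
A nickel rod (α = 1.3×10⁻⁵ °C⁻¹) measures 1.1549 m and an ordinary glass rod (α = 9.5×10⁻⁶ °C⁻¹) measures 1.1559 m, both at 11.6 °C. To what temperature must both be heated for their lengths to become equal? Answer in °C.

Equal length when α₁L₁ΔT − α₂L₂ΔT = L₂ − L₁ = 1.00×10⁻³ m
α₁L₁ = 1.50137×10⁻⁵, α₂L₂ = 1.098105×10⁻⁵ → Δ(αL) = 4.03265×10⁻⁶ m/K
ΔT = 1.00×10⁻³ / 4.03265×10⁻⁶ = 247.976 K, so T = 11.6 + 247.976 = 259.576 °C

T = 259.6 °C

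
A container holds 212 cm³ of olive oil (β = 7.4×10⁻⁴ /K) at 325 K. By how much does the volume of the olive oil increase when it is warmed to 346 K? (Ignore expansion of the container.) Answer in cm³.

ΔV = 3.29 cm³

|ΔT| = |346 − 325| = 21 K
ΔV = βV₀ΔT = (7.4×10⁻⁴)(212)(21) = 3.29 cm³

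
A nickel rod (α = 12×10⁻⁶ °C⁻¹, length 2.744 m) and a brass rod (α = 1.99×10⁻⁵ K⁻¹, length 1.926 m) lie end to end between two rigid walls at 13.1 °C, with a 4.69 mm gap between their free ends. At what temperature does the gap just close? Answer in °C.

Gap closes when ΔL₁ + ΔL₂ = 4.69 mm = 4.69×10⁻³ m
(α₁L₁ + α₂L₂)ΔT = g
α₁L₁ + α₂L₂ = 12×10⁻⁶×2.744 + 1.99×10⁻⁵×1.926 = 7.12554×10⁻⁵ m/K
ΔT = 4.69×10⁻³ / 7.12554×10⁻⁵ = 65.820 K
T = 13.1 + 65.820 = 78.920 °C

T = 78.9 °C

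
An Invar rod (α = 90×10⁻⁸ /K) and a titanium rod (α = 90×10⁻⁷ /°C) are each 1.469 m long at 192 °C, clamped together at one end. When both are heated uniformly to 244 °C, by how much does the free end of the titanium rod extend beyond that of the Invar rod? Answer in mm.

0.619 mm

ΔT = 52 K
Invar: ΔL = 90×10⁻⁸ × 1.469 m × 52 = 6.8749×10⁻⁵ m = 0.068749 mm
titanium: ΔL = 90×10⁻⁷ × 1.469 m × 52 = 6.8749×10⁻⁴ m = 0.68749 mm
difference = 0.68749 − 0.068749 = 0.618741 mm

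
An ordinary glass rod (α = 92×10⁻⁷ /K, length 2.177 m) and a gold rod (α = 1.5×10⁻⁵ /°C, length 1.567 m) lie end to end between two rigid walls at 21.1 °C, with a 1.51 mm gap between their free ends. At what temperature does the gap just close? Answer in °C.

α₁L₁ = 2.00284×10⁻⁵ m/K, α₂L₂ = 2.3505×10⁻⁵ m/K → total 4.35334×10⁻⁵ m/K
ΔT = g/(α₁L₁+α₂L₂) = 1.51×10⁻³ / 4.35334×10⁻⁵ = 34.686 K
T = 21.1 + 34.686 = 55.786 °C

T = 55.8 °C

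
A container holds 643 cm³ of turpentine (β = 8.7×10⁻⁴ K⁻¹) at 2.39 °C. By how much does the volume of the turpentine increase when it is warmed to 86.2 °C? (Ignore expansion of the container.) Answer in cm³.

|ΔT| = |86.2 − 2.39| = 83.81 K
ΔV = βV₀ΔT = (8.7×10⁻⁴)(643)(83.81) = 46.9 cm³

ΔV = 46.9 cm³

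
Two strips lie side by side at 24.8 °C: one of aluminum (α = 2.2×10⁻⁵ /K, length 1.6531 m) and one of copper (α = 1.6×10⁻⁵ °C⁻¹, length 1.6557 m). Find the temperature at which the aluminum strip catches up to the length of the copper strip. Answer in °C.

Equal length when α₁L₁ΔT − α₂L₂ΔT = L₂ − L₁ = 2.60×10⁻³ m
α₁L₁ = 3.63682×10⁻⁵, α₂L₂ = 2.64912×10⁻⁵ → Δ(αL) = 9.877×10⁻⁶ m/K
ΔT = 2.60×10⁻³ / 9.877×10⁻⁶ = 263.238 K, so T = 24.8 + 263.238 = 288.038 °C

T = 288.0 °C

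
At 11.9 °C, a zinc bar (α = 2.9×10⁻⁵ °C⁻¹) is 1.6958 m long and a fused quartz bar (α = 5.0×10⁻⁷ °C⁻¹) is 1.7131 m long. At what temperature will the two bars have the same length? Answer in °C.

T = 369.9 °C

L₁(1 + α₁ΔT) = L₂(1 + α₂ΔT) ⇒ ΔT = (L₂ − L₁)/(α₁L₁ − α₂L₂)
L₂ − L₁ = 1.7131 − 1.6958 = 1.73×10⁻² m
α₁L₁ − α₂L₂ = 2.9×10⁻⁵×1.6958 − 5.0×10⁻⁷×1.7131 = 4.832165×10⁻⁵ m/K
ΔT = 1.73×10⁻² / 4.832165×10⁻⁵ = 358.018 K
T = 11.9 + 358.018 = 369.918 °C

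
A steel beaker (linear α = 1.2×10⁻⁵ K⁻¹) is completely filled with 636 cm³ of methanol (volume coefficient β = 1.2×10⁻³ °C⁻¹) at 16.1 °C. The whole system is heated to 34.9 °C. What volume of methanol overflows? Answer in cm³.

13.9 cm³

The beaker also expands: β_container ≈ 3α = 3.6×10⁻⁵ /K
Net overflow = V₀(β_liq − 3α_cont)ΔT
β − 3α = 1.20×10⁻³ − 3.6×10⁻⁵ = 1.164×10⁻³ /K; ΔT = 18.8 K
ΔV = 636 × 1.164×10⁻³ × 18.8 = 13.9 cm³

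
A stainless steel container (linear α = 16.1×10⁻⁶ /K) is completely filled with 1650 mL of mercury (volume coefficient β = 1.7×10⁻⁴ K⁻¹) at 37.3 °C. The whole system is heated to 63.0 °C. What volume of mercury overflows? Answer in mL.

The container also expands: β_container ≈ 3α = 4.83×10⁻⁵ /K
Net overflow = V₀(β_liq − 3α_cont)ΔT
β − 3α = 1.70×10⁻⁴ − 4.83×10⁻⁵ = 1.217×10⁻⁴ /K; ΔT = 25.7 K
ΔV = 1650 × 1.217×10⁻⁴ × 25.7 = 5.16 mL

5.16 mL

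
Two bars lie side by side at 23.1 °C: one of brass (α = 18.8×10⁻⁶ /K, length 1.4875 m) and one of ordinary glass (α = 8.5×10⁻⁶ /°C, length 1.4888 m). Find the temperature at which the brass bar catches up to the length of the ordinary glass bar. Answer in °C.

Equal length when α₁L₁ΔT − α₂L₂ΔT = L₂ − L₁ = 1.30×10⁻³ m
α₁L₁ = 2.7965×10⁻⁵, α₂L₂ = 1.26548×10⁻⁵ → Δ(αL) = 1.53102×10⁻⁵ m/K
ΔT = 1.30×10⁻³ / 1.53102×10⁻⁵ = 84.911 K, so T = 23.1 + 84.911 = 108.011 °C

T = 108.0 °C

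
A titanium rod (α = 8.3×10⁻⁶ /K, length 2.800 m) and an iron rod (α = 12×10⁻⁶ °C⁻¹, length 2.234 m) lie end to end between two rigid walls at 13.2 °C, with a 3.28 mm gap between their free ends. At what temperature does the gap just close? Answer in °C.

α₁L₁ = 2.324×10⁻⁵ m/K, α₂L₂ = 2.6808×10⁻⁵ m/K → total 5.0048×10⁻⁵ m/K
ΔT = g/(α₁L₁+α₂L₂) = 3.28×10⁻³ / 5.0048×10⁻⁵ = 65.537 K
T = 13.2 + 65.537 = 78.737 °C

T = 78.7 °C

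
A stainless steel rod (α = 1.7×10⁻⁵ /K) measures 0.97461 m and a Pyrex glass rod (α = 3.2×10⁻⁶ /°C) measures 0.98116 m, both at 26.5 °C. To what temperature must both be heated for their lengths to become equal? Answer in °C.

Equal length when α₁L₁ΔT − α₂L₂ΔT = L₂ − L₁ = 6.55×10⁻³ m
α₁L₁ = 1.656837×10⁻⁵, α₂L₂ = 3.139712×10⁻⁶ → Δ(αL) = 1.3428658×10⁻⁵ m/K
ΔT = 6.55×10⁻³ / 1.3428658×10⁻⁵ = 487.763 K, so T = 26.5 + 487.763 = 514.263 °C

T = 514.3 °C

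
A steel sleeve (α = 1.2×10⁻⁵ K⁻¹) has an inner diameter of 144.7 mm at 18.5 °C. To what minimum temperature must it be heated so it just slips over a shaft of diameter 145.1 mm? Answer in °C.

T = 249 °C

Required Δd = 145.1 − 144.7 = 0.4 mm
Δd = αd₀ΔT ⇒ ΔT = Δd/(αd₀) = 0.4 / (1.2×10⁻⁵ × 144.7) = 230.36 K
T_min = 18.5 + 230.36 = 248.86 °C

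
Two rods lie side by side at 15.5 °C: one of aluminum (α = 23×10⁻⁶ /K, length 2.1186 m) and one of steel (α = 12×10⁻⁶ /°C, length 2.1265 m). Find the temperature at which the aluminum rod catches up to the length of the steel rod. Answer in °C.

T = 355.9 °C

L₁(1 + α₁ΔT) = L₂(1 + α₂ΔT) ⇒ ΔT = (L₂ − L₁)/(α₁L₁ − α₂L₂)
L₂ − L₁ = 2.1265 − 2.1186 = 7.90×10⁻³ m
α₁L₁ − α₂L₂ = 23×10⁻⁶×2.1186 − 12×10⁻⁶×2.1265 = 2.32098×10⁻⁵ m/K
ΔT = 7.90×10⁻³ / 2.32098×10⁻⁵ = 340.373 K
T = 15.5 + 340.373 = 355.873 °C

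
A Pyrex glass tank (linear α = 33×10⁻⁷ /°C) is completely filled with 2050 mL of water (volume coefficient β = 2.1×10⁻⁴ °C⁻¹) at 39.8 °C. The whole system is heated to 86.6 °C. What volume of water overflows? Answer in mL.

19.2 mL

The tank also expands: β_container ≈ 3α = 9.9×10⁻⁶ /K
Net overflow = V₀(β_liq − 3α_cont)ΔT
β − 3α = 2.10×10⁻⁴ − 9.9×10⁻⁶ = 2.001×10⁻⁴ /K; ΔT = 46.8 K
ΔV = 2050 × 2.001×10⁻⁴ × 46.8 = 19.2 mL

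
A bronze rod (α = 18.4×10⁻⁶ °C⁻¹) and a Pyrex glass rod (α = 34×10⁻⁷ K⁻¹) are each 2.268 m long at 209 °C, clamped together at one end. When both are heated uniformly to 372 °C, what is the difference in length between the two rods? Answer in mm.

ΔT = 163 K
bronze: ΔL = 18.4×10⁻⁶ × 2.268 m × 163 = 6.8022×10⁻³ m = 6.8022 mm
Pyrex glass: ΔL = 34×10⁻⁷ × 2.268 m × 163 = 1.2569×10⁻³ m = 1.2569 mm
difference = 6.8022 − 1.2569 = 5.5453 mm

5.55 mm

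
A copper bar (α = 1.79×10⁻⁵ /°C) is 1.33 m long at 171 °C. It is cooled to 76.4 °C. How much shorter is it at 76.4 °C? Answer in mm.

|ΔT| = |76.4 − 171| = 94.6 K
ΔL = αL₀ΔT = (1.79×10⁻⁵)(1.33)(94.6) = 2.25×10⁻³ m

ΔL = 2.25 mm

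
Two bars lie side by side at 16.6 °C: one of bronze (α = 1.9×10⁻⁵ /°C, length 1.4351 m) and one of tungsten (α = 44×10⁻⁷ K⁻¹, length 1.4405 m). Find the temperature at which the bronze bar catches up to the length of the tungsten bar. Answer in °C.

Equal length when α₁L₁ΔT − α₂L₂ΔT = L₂ − L₁ = 5.40×10⁻³ m
α₁L₁ = 2.72669×10⁻⁵, α₂L₂ = 6.3382×10⁻⁶ → Δ(αL) = 2.09287×10⁻⁵ m/K
ΔT = 5.40×10⁻³ / 2.09287×10⁻⁵ = 258.019 K, so T = 16.6 + 258.019 = 274.619 °C

T = 274.6 °C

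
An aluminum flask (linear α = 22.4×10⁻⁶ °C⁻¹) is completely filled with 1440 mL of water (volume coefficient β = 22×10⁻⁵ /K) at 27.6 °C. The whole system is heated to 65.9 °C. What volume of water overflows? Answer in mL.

The flask also expands: β_container ≈ 3α = 6.72×10⁻⁵ /K
Net overflow = V₀(β_liq − 3α_cont)ΔT
β − 3α = 2.20×10⁻⁴ − 6.72×10⁻⁵ = 1.528×10⁻⁴ /K; ΔT = 38.3 K
ΔV = 1440 × 1.528×10⁻⁴ × 38.3 = 8.43 mL

8.43 mL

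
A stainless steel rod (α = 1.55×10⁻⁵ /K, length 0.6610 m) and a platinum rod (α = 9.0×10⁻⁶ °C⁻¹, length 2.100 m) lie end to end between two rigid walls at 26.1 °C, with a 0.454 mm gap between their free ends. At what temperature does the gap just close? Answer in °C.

α₁L₁ = 1.02455×10⁻⁵ m/K, α₂L₂ = 1.890×10⁻⁵ m/K → total 2.91455×10⁻⁵ m/K
ΔT = g/(α₁L₁+α₂L₂) = 4.54×10⁻⁴ / 2.91455×10⁻⁵ = 15.577 K
T = 26.1 + 15.577 = 41.677 °C

T = 41.7 °C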